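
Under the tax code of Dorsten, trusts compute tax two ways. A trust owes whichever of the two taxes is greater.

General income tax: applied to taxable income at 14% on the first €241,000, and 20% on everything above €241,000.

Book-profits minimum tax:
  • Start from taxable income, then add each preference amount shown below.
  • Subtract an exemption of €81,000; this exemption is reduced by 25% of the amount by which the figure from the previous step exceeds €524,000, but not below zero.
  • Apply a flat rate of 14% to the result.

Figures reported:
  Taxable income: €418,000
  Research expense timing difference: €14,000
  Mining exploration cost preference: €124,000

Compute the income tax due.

Book-profits minimum tax:
  Adjusted income: €418,000 + €14,000 + €124,000 = €556,000
  Exemption: €81,000 − 25% × (€556,000 − €524,000) = €81,000 − €8,000 = €73,000
  Base: €556,000 − €73,000 = €483,000
  €483,000 × 14% = €67,620

General income tax:
  €241,000 × 14% = €33,740
  €177,000 × 20% = €35,400
  → €69,140

€69,140 > €67,620, so the general income tax governs.

€69,140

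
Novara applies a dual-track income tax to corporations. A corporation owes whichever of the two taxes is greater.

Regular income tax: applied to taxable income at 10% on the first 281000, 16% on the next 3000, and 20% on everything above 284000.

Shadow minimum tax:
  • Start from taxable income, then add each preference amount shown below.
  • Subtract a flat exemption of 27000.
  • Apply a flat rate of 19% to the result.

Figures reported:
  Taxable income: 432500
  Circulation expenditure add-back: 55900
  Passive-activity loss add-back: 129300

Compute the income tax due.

112233

Shadow minimum tax:
  Adjusted income: 432500 + 55900 + 129300 = 617700
  Less exemption 27000 → base 590700
  590700 × 19% = 112233

Regular income tax:
  281000 × 10% = 28100
  3000 × 16% = 480
  148500 × 20% = 29700
  → 58280

112233 > 58280, so the shadow minimum tax is the binding amount.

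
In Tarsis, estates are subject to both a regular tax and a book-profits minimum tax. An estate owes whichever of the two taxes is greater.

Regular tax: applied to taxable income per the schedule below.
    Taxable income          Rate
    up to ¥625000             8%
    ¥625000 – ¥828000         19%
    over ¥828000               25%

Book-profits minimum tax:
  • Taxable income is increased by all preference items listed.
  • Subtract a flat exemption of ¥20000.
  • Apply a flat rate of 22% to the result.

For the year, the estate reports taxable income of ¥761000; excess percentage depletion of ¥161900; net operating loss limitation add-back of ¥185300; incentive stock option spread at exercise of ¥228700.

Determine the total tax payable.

Regular tax:
  ¥625000 × 8% = ¥50000
  ¥136000 × 19% = ¥25840
  → ¥75840

Book-profits minimum tax:
  Adjusted income: ¥761000 + ¥161900 + ¥185300 + ¥228700 = ¥1336900
  Less exemption ¥20000 → base ¥1316900
  ¥1316900 × 22% = ¥289718

¥289718 > ¥75840, so the book-profits minimum tax is the binding amount.

¥289718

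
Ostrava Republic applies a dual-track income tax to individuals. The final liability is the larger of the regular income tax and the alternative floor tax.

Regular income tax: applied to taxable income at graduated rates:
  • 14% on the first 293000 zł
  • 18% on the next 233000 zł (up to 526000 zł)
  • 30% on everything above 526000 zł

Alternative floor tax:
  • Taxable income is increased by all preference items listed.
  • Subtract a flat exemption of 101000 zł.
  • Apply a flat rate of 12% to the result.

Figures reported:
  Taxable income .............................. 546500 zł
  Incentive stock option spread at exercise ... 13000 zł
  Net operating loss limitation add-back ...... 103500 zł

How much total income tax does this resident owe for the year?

Alternative floor tax:
  Adjusted income: 546500 zł + 13000 zł + 103500 zł = 663000 zł
  Less exemption 101000 zł → base 562000 zł
  562000 zł × 12% = 67440 zł

Regular income tax:
  293000 zł × 14% = 41020 zł
  233000 zł × 18% = 41940 zł
  20500 zł × 30% = 6150 zł
  → 89110 zł

89110 zł > 67440 zł, so the regular income tax governs.

89110 zł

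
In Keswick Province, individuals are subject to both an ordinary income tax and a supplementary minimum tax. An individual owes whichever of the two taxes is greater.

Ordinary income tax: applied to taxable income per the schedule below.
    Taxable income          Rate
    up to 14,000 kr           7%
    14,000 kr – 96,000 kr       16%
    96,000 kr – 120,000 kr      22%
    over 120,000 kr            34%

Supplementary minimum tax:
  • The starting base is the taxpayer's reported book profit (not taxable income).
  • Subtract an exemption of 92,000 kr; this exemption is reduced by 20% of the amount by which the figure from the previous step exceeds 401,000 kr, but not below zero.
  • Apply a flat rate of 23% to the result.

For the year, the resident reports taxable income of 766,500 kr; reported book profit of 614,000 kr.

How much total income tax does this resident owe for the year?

239,190 kr

Supplementary minimum tax:
  Base (reported book profit): 614,000 kr
  Exemption: 92,000 kr − 20% × (614,000 kr − 401,000 kr) = 92,000 kr − 42,600 kr = 49,400 kr
  Base: 614,000 kr − 49,400 kr = 564,600 kr
  564,600 kr × 23% = 129,858 kr

Ordinary income tax:
  14,000 kr × 7% = 980 kr
  82,000 kr × 16% = 13,120 kr
  24,000 kr × 22% = 5,280 kr
  646,500 kr × 34% = 219,810 kr
  → 239,190 kr

239,190 kr > 129,858 kr, so the ordinary income tax governs.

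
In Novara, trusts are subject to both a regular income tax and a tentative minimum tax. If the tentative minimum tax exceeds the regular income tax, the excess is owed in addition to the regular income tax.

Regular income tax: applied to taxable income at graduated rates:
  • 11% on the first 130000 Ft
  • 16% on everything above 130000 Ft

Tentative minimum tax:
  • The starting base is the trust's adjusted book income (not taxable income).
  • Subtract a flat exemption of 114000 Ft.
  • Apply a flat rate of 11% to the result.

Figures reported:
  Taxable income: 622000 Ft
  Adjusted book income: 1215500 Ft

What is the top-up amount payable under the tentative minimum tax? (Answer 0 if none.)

28145 Ft

Regular income tax:
  130000 Ft × 11% = 14300 Ft
  492000 Ft × 16% = 78720 Ft
  → 93020 Ft

Tentative minimum tax:
  Base (adjusted book income): 1215500 Ft
  Less exemption 114000 Ft → base 1101500 Ft
  1101500 Ft × 11% = 121165 Ft

Excess of tentative minimum tax over regular income tax: 121165 Ft − 93020 Ft = 28145 Ft.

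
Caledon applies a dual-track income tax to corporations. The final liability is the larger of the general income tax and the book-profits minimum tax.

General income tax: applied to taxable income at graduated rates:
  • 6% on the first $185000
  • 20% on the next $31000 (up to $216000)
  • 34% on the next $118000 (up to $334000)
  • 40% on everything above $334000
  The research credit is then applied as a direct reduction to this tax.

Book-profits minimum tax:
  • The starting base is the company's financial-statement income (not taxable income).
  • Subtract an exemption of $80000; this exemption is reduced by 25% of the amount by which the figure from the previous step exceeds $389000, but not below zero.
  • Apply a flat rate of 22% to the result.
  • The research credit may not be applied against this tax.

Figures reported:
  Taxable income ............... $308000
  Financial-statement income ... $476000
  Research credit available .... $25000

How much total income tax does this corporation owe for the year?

$91905

General income tax:
  $185000 × 6% = $11100
  $31000 × 20% = $6200
  $92000 × 34% = $31280
  → $48580
  Less research credit $25000 → $23580

Book-profits minimum tax:
  Base (financial-statement income): $476000
  Exemption: $80000 − 25% × ($476000 − $389000) = $80000 − $21750 = $58250
  Base: $476000 − $58250 = $417750
  $417750 × 22% = $91905

$91905 > $23580, so the book-profits minimum tax is the binding amount.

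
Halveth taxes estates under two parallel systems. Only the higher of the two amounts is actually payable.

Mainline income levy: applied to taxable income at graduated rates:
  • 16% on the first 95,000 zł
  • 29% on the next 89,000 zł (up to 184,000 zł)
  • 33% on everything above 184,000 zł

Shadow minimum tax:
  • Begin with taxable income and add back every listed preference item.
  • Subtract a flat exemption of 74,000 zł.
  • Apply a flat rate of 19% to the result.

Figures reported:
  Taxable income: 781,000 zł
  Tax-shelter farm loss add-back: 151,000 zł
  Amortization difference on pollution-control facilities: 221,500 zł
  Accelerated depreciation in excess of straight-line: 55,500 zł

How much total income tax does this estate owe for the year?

Mainline income levy:
  95,000 zł × 16% = 15,200 zł
  89,000 zł × 29% = 25,810 zł
  597,000 zł × 33% = 197,010 zł
  → 238,020 zł

Shadow minimum tax:
  Adjusted income: 781,000 zł + 151,000 zł + 221,500 zł + 55,500 zł = 1,209,000 zł
  Less exemption 74,000 zł → base 1,135,000 zł
  1,135,000 zł × 19% = 215,650 zł

238,020 zł > 215,650 zł, so the mainline income levy governs.

238,020 zł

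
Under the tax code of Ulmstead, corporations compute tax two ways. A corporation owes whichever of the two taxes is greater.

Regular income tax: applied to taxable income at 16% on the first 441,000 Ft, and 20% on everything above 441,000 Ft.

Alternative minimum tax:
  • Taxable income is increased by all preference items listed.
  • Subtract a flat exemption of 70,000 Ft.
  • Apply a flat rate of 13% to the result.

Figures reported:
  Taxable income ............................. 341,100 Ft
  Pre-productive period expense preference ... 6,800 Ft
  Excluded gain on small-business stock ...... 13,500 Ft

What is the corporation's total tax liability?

54,576 Ft

Alternative minimum tax:
  Adjusted income: 341,100 Ft + 6,800 Ft + 13,500 Ft = 361,400 Ft
  Less exemption 70,000 Ft → base 291,400 Ft
  291,400 Ft × 13% = 37,882 Ft

Regular income tax:
  341,100 Ft × 16% = 54,576 Ft

54,576 Ft > 37,882 Ft, so the regular income tax governs.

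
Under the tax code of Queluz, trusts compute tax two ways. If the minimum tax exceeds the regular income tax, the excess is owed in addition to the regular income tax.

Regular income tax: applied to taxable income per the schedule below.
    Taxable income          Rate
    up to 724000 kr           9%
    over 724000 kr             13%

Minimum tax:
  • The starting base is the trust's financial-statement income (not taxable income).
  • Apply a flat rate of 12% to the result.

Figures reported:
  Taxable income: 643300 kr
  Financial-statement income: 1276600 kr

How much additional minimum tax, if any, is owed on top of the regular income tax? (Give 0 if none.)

Regular income tax:
  643300 kr × 9% = 57897 kr

Minimum tax:
  Base (financial-statement income): 1276600 kr
  1276600 kr × 12% = 153192 kr

Excess of minimum tax over regular income tax: 153192 kr − 57897 kr = 95295 kr.

95295 kr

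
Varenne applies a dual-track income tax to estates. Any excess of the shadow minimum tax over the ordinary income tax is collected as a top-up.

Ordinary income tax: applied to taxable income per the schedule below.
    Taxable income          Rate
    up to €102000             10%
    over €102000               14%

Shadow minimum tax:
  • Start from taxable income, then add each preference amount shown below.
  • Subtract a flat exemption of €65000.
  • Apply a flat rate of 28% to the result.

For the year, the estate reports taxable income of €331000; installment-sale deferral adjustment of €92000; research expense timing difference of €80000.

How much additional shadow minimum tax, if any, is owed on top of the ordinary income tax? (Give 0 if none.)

€80380

Shadow minimum tax:
  Adjusted income: €331000 + €92000 + €80000 = €503000
  Less exemption €65000 → base €438000
  €438000 × 28% = €122640

Ordinary income tax:
  €102000 × 10% = €10200
  €229000 × 14% = €32060
  → €42260

Excess of shadow minimum tax over ordinary income tax: €122640 − €42260 = €80380.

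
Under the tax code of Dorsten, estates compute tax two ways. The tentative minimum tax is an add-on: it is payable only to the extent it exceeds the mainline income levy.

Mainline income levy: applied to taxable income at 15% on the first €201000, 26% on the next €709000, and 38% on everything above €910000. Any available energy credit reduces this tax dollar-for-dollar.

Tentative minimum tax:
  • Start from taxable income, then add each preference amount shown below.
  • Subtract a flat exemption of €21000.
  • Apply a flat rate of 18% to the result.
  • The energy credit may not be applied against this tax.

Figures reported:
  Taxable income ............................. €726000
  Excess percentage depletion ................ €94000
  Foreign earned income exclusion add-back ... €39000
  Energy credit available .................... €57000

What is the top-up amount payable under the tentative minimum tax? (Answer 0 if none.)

Mainline income levy:
  €201000 × 15% = €30150
  €525000 × 26% = €136500
  → €166650
  Less energy credit €57000 → €109650

Tentative minimum tax:
  Adjusted income: €726000 + €94000 + €39000 = €859000
  Less exemption €21000 → base €838000
  €838000 × 18% = €150840

Excess of tentative minimum tax over mainline income levy: €150840 − €109650 = €41190.

€41190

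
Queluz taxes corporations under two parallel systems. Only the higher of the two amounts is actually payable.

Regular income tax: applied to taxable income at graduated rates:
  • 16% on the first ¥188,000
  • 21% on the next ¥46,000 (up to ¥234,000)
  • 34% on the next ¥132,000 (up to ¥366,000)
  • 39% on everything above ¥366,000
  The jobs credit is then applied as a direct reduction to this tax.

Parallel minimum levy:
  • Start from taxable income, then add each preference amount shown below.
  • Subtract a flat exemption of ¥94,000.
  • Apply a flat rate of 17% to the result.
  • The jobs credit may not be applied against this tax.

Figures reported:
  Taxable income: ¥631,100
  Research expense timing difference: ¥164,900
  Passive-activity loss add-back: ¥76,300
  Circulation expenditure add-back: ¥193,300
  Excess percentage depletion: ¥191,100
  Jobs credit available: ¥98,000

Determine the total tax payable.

Regular income tax:
  ¥188,000 × 16% = ¥30,080
  ¥46,000 × 21% = ¥9,660
  ¥132,000 × 34% = ¥44,880
  ¥265,100 × 39% = ¥103,389
  → ¥188,009
  Less jobs credit ¥98,000 → ¥90,009

Parallel minimum levy:
  Adjusted income: ¥631,100 + ¥164,900 + ¥76,300 + ¥193,300 + ¥191,100 = ¥1,256,700
  Less exemption ¥94,000 → base ¥1,162,700
  ¥1,162,700 × 17% = ¥197,659

¥197,659 > ¥90,009, so the parallel minimum levy is the binding amount.

¥197,659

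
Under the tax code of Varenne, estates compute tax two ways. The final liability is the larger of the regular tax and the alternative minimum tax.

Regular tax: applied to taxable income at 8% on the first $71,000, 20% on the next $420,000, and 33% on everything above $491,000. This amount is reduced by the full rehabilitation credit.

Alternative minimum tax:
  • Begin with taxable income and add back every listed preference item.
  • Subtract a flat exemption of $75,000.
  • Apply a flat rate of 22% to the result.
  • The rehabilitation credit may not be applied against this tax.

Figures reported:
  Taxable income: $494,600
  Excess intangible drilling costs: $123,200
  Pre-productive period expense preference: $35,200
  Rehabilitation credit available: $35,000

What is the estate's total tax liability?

Alternative minimum tax:
  Adjusted income: $494,600 + $123,200 + $35,200 = $653,000
  Less exemption $75,000 → base $578,000
  $578,000 × 22% = $127,160

Regular tax:
  $71,000 × 8% = $5,680
  $420,000 × 20% = $84,000
  $3,600 × 33% = $1,188
  → $90,868
  Less rehabilitation credit $35,000 → $55,868

$127,160 > $55,868, so the alternative minimum tax is the binding amount.

$127,160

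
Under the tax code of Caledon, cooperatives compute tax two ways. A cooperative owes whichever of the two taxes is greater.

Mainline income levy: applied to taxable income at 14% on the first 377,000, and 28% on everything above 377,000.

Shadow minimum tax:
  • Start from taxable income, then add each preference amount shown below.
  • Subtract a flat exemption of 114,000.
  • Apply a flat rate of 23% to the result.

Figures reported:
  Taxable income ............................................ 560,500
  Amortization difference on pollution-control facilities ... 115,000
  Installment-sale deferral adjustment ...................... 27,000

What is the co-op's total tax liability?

135,355

Mainline income levy:
  377,000 × 14% = 52,780
  183,500 × 28% = 51,380
  → 104,160

Shadow minimum tax:
  Adjusted income: 560,500 + 115,000 + 27,000 = 702,500
  Less exemption 114,000 → base 588,500
  588,500 × 23% = 135,355

135,355 > 104,160, so the shadow minimum tax is the binding amount.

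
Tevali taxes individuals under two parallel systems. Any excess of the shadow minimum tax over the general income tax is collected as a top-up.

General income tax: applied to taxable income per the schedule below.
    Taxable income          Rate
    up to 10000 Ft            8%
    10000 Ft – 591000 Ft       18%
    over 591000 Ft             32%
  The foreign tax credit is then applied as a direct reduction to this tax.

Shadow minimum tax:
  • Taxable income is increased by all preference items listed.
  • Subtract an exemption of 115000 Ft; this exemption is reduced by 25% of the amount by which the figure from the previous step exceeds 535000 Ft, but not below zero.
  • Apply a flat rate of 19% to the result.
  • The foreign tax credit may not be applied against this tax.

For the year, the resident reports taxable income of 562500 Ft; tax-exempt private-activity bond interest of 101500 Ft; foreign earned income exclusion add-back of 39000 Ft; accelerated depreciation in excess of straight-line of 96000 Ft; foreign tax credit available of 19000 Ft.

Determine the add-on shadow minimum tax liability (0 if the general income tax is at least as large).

Shadow minimum tax:
  Adjusted income: 562500 Ft + 101500 Ft + 39000 Ft + 96000 Ft = 799000 Ft
  Exemption: 115000 Ft − 25% × (799000 Ft − 535000 Ft) = 115000 Ft − 66000 Ft = 49000 Ft
  Base: 799000 Ft − 49000 Ft = 750000 Ft
  750000 Ft × 19% = 142500 Ft

General income tax:
  10000 Ft × 8% = 800 Ft
  552500 Ft × 18% = 99450 Ft
  → 100250 Ft
  Less foreign tax credit 19000 Ft → 81250 Ft

Excess of shadow minimum tax over general income tax: 142500 Ft − 81250 Ft = 61250 Ft.

61250 Ft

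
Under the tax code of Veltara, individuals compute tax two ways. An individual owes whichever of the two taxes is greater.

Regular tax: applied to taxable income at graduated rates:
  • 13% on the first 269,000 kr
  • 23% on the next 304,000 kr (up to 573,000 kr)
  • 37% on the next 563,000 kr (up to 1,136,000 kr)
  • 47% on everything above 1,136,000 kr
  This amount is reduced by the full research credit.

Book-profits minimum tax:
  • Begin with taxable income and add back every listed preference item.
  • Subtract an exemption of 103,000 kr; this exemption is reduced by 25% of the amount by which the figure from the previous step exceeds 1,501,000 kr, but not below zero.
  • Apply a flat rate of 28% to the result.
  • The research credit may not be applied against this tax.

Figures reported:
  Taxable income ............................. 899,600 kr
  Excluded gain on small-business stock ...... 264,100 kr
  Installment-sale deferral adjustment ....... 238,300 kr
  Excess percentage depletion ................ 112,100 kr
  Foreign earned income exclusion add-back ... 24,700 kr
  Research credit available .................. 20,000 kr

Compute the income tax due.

404,670 kr

Regular tax:
  269,000 kr × 13% = 34,970 kr
  304,000 kr × 23% = 69,920 kr
  326,600 kr × 37% = 120,842 kr
  → 225,732 kr
  Less research credit 20,000 kr → 205,732 kr

Book-profits minimum tax:
  Adjusted income: 899,600 kr + 264,100 kr + 238,300 kr + 112,100 kr + 24,700 kr = 1,538,800 kr
  Exemption: 103,000 kr − 25% × (1,538,800 kr − 1,501,000 kr) = 103,000 kr − 9,450 kr = 93,550 kr
  Base: 1,538,800 kr − 93,550 kr = 1,445,250 kr
  1,445,250 kr × 28% = 404,670 kr

404,670 kr > 205,732 kr, so the book-profits minimum tax is the binding amount.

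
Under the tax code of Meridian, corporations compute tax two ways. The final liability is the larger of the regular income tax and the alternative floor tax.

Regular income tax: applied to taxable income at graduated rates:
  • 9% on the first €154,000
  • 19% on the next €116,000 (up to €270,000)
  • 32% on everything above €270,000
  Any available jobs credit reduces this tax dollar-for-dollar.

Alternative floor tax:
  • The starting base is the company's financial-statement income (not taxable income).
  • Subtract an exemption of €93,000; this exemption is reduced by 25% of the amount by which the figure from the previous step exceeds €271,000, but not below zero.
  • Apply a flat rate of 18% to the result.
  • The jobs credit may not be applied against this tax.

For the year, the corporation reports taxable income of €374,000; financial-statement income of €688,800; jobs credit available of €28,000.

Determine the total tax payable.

€123,984

Alternative floor tax:
  Base (financial-statement income): €688,800
  Exemption: 25% × (€688,800 − €271,000) = €104,450 ≥ €93,000, so the exemption is fully phased out
  Base: €688,800 − €0 = €688,800
  €688,800 × 18% = €123,984

Regular income tax:
  €154,000 × 9% = €13,860
  €116,000 × 19% = €22,040
  €104,000 × 32% = €33,280
  → €69,180
  Less jobs credit €28,000 → €41,180

€123,984 > €41,180, so the alternative floor tax is the binding amount.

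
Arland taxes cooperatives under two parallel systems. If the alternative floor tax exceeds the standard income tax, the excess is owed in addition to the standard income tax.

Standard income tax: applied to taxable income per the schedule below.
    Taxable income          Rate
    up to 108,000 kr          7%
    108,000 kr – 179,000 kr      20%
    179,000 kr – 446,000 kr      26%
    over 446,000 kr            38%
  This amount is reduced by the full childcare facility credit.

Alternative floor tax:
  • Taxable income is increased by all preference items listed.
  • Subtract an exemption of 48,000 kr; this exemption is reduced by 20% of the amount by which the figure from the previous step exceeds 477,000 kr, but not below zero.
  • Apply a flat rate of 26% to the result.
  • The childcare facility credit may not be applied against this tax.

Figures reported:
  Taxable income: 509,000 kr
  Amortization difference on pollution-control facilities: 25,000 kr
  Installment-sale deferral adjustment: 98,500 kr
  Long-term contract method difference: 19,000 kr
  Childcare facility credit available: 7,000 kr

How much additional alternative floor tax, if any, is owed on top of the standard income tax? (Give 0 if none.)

Standard income tax:
  108,000 kr × 7% = 7,560 kr
  71,000 kr × 20% = 14,200 kr
  267,000 kr × 26% = 69,420 kr
  63,000 kr × 38% = 23,940 kr
  → 115,120 kr
  Less childcare facility credit 7,000 kr → 108,120 kr

Alternative floor tax:
  Adjusted income: 509,000 kr + 25,000 kr + 98,500 kr + 19,000 kr = 651,500 kr
  Exemption: 48,000 kr − 20% × (651,500 kr − 477,000 kr) = 48,000 kr − 34,900 kr = 13,100 kr
  Base: 651,500 kr − 13,100 kr = 638,400 kr
  638,400 kr × 26% = 165,984 kr

Excess of alternative floor tax over standard income tax: 165,984 kr − 108,120 kr = 57,864 kr.

57,864 kr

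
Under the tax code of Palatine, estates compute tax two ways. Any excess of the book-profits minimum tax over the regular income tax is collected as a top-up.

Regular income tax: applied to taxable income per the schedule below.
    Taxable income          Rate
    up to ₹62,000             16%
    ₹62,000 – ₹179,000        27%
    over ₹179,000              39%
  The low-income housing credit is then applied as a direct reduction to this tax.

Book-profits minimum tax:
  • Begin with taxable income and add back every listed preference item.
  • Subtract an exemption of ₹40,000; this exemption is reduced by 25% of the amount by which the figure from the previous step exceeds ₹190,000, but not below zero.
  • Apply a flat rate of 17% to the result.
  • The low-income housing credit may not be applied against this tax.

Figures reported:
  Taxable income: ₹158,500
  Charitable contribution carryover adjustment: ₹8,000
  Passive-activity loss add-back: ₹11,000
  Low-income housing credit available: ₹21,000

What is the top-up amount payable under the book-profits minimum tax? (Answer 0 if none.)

Regular income tax:
  ₹62,000 × 16% = ₹9,920
  ₹96,500 × 27% = ₹26,055
  → ₹35,975
  Less low-income housing credit ₹21,000 → ₹14,975

Book-profits minimum tax:
  Adjusted income: ₹158,500 + ₹8,000 + ₹11,000 = ₹177,500
  Exemption: ₹177,500 ≤ ₹190,000, so full ₹40,000 applies
  Base: ₹177,500 − ₹40,000 = ₹137,500
  ₹137,500 × 17% = ₹23,375

Excess of book-profits minimum tax over regular income tax: ₹23,375 − ₹14,975 = ₹8,400.

₹8,400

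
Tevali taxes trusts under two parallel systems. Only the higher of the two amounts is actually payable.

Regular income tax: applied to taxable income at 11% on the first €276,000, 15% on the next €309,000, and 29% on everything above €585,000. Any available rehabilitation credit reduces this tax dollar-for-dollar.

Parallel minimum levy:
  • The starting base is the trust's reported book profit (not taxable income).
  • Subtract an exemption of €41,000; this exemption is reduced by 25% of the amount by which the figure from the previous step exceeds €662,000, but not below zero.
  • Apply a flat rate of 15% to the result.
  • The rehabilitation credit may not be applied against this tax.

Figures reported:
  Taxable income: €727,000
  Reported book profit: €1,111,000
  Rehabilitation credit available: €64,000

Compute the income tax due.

Parallel minimum levy:
  Base (reported book profit): €1,111,000
  Exemption: 25% × (€1,111,000 − €662,000) = €112,250 ≥ €41,000, so the exemption is fully phased out
  Base: €1,111,000 − €0 = €1,111,000
  €1,111,000 × 15% = €166,650

Regular income tax:
  €276,000 × 11% = €30,360
  €309,000 × 15% = €46,350
  €142,000 × 29% = €41,180
  → €117,890
  Less rehabilitation credit €64,000 → €53,890

€166,650 > €53,890, so the parallel minimum levy is the binding amount.

€166,650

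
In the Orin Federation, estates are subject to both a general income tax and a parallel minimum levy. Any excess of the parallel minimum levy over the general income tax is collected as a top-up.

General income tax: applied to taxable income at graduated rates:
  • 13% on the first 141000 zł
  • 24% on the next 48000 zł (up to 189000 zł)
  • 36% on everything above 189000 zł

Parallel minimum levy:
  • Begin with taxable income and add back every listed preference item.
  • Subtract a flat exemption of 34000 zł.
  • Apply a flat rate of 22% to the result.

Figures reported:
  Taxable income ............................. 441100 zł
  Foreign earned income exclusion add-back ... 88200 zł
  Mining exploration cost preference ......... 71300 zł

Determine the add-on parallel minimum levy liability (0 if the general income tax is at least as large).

General income tax:
  141000 zł × 13% = 18330 zł
  48000 zł × 24% = 11520 zł
  252100 zł × 36% = 90756 zł
  → 120606 zł

Parallel minimum levy:
  Adjusted income: 441100 zł + 88200 zł + 71300 zł = 600600 zł
  Less exemption 34000 zł → base 566600 zł
  566600 zł × 22% = 124652 zł

Excess of parallel minimum levy over general income tax: 124652 zł − 120606 zł = 4046 zł.

4046 zł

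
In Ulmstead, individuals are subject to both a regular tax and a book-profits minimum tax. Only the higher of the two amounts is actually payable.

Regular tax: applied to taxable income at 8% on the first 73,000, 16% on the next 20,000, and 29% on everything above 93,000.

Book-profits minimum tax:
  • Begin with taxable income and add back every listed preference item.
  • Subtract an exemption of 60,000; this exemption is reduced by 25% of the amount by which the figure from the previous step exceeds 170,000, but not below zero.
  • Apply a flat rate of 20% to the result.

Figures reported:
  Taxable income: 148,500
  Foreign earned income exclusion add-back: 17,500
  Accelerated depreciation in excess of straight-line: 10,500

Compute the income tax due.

Regular tax:
  73,000 × 8% = 5,840
  20,000 × 16% = 3,200
  55,500 × 29% = 16,095
  → 25,135

Book-profits minimum tax:
  Adjusted income: 148,500 + 17,500 + 10,500 = 176,500
  Exemption: 60,000 − 25% × (176,500 − 170,000) = 60,000 − 1,625 = 58,375
  Base: 176,500 − 58,375 = 118,125
  118,125 × 20% = 23,625

25,135 > 23,625, so the regular tax governs.

25,135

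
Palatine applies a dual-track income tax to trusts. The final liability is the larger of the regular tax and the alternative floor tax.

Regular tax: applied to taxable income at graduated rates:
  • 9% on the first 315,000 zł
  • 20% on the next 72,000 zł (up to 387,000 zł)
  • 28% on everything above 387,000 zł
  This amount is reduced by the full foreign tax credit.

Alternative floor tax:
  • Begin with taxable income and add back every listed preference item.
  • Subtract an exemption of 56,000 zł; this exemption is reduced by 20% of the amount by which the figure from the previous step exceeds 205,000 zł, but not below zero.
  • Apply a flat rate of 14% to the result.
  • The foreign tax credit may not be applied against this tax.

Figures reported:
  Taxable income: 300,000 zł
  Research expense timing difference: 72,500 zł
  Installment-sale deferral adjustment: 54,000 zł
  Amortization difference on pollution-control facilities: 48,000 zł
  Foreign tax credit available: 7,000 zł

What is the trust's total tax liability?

Regular tax:
  300,000 zł × 9% = 27,000 zł
  Less foreign tax credit 7,000 zł → 20,000 zł

Alternative floor tax:
  Adjusted income: 300,000 zł + 72,500 zł + 54,000 zł + 48,000 zł = 474,500 zł
  Exemption: 56,000 zł − 20% × (474,500 zł − 205,000 zł) = 56,000 zł − 53,900 zł = 2,100 zł
  Base: 474,500 zł − 2,100 zł = 472,400 zł
  472,400 zł × 14% = 66,136 zł

66,136 zł > 20,000 zł, so the alternative floor tax is the binding amount.

66,136 zł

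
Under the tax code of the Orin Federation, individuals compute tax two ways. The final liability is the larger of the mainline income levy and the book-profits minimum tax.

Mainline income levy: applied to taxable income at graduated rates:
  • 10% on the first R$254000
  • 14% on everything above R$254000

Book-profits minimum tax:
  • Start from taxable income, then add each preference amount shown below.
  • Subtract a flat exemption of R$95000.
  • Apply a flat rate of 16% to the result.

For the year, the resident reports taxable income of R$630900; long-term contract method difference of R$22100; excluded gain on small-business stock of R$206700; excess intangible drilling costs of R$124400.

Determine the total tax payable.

R$142256

Mainline income levy:
  R$254000 × 10% = R$25400
  R$376900 × 14% = R$52766
  → R$78166

Book-profits minimum tax:
  Adjusted income: R$630900 + R$22100 + R$206700 + R$124400 = R$984100
  Less exemption R$95000 → base R$889100
  R$889100 × 16% = R$142256

R$142256 > R$78166, so the book-profits minimum tax is the binding amount.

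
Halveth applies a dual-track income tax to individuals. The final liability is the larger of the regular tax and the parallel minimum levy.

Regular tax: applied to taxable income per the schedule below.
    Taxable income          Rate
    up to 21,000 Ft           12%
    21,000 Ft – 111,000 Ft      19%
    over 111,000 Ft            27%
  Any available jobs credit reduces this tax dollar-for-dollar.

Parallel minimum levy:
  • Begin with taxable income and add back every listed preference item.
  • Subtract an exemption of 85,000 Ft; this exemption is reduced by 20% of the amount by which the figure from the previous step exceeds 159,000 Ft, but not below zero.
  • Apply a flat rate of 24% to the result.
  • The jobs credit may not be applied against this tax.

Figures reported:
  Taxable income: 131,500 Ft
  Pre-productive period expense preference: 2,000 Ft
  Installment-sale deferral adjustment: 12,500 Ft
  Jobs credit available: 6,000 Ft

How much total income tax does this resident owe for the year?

Parallel minimum levy:
  Adjusted income: 131,500 Ft + 2,000 Ft + 12,500 Ft = 146,000 Ft
  Exemption: 146,000 Ft ≤ 159,000 Ft, so full 85,000 Ft applies
  Base: 146,000 Ft − 85,000 Ft = 61,000 Ft
  61,000 Ft × 24% = 14,640 Ft

Regular tax:
  21,000 Ft × 12% = 2,520 Ft
  90,000 Ft × 19% = 17,100 Ft
  20,500 Ft × 27% = 5,535 Ft
  → 25,155 Ft
  Less jobs credit 6,000 Ft → 19,155 Ft

19,155 Ft > 14,640 Ft, so the regular tax governs.

19,155 Ft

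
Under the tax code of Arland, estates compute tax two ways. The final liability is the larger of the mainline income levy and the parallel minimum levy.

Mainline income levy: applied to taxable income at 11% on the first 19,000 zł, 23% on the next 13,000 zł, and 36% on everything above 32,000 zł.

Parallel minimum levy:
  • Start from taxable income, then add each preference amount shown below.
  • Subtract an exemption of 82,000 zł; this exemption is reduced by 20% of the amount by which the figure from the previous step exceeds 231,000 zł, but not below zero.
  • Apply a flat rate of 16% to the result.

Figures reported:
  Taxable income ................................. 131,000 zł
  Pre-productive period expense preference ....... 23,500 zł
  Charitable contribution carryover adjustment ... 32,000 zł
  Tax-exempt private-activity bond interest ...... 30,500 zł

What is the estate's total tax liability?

Parallel minimum levy:
  Adjusted income: 131,000 zł + 23,500 zł + 32,000 zł + 30,500 zł = 217,000 zł
  Exemption: 217,000 zł ≤ 231,000 zł, so full 82,000 zł applies
  Base: 217,000 zł − 82,000 zł = 135,000 zł
  135,000 zł × 16% = 21,600 zł

Mainline income levy:
  19,000 zł × 11% = 2,090 zł
  13,000 zł × 23% = 2,990 zł
  99,000 zł × 36% = 35,640 zł
  → 40,720 zł

40,720 zł > 21,600 zł, so the mainline income levy governs.

40,720 zł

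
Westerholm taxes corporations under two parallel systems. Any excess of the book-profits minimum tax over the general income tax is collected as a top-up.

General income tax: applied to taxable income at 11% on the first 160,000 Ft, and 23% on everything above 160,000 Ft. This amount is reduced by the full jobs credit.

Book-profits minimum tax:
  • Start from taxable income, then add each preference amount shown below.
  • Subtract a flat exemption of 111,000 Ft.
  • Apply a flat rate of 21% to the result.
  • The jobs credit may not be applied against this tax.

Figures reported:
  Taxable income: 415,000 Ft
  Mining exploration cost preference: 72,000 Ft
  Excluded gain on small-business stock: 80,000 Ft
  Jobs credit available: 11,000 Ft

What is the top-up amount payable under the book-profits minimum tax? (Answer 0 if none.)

Book-profits minimum tax:
  Adjusted income: 415,000 Ft + 72,000 Ft + 80,000 Ft = 567,000 Ft
  Less exemption 111,000 Ft → base 456,000 Ft
  456,000 Ft × 21% = 95,760 Ft

General income tax:
  160,000 Ft × 11% = 17,600 Ft
  255,000 Ft × 23% = 58,650 Ft
  → 76,250 Ft
  Less jobs credit 11,000 Ft → 65,250 Ft

Excess of book-profits minimum tax over general income tax: 95,760 Ft − 65,250 Ft = 30,510 Ft.

30,510 Ft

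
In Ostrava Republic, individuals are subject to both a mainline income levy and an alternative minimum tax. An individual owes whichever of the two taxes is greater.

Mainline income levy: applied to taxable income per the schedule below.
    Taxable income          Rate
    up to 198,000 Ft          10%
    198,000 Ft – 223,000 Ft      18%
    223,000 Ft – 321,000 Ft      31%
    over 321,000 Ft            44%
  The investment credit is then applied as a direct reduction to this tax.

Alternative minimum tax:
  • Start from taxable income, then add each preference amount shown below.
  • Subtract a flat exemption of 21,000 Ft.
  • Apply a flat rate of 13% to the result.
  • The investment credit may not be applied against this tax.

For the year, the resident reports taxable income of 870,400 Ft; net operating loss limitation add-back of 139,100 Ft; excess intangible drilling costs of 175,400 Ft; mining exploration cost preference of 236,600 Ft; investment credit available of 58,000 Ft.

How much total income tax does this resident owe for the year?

Mainline income levy:
  198,000 Ft × 10% = 19,800 Ft
  25,000 Ft × 18% = 4,500 Ft
  98,000 Ft × 31% = 30,380 Ft
  549,400 Ft × 44% = 241,736 Ft
  → 296,416 Ft
  Less investment credit 58,000 Ft → 238,416 Ft

Alternative minimum tax:
  Adjusted income: 870,400 Ft + 139,100 Ft + 175,400 Ft + 236,600 Ft = 1,421,500 Ft
  Less exemption 21,000 Ft → base 1,400,500 Ft
  1,400,500 Ft × 13% = 182,065 Ft

238,416 Ft > 182,065 Ft, so the mainline income levy governs.

238,416 Ft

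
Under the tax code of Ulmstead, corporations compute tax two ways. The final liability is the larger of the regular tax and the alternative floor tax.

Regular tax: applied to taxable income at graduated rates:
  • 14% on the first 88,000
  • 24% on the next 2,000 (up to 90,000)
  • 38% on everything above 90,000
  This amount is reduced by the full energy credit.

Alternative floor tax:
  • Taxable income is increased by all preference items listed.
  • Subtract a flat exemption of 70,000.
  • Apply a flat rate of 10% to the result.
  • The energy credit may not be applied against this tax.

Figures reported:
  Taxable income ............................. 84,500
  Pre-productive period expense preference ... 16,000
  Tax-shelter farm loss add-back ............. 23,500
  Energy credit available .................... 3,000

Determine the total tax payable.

8,830

Regular tax:
  84,500 × 14% = 11,830
  Less energy credit 3,000 → 8,830

Alternative floor tax:
  Adjusted income: 84,500 + 16,000 + 23,500 = 124,000
  Less exemption 70,000 → base 54,000
  54,000 × 10% = 5,400

8,830 > 5,400, so the regular tax governs.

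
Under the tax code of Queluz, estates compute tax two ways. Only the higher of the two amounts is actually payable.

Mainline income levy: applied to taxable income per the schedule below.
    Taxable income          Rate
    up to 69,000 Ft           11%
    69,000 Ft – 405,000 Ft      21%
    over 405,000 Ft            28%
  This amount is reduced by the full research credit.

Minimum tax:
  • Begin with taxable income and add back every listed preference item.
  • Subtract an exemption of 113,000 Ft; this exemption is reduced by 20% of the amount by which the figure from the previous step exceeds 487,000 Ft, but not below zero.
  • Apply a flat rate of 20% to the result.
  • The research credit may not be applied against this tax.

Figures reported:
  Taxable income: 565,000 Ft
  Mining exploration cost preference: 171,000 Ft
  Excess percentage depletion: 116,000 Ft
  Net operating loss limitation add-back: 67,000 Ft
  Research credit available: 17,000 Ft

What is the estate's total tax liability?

178,480 Ft

Mainline income levy:
  69,000 Ft × 11% = 7,590 Ft
  336,000 Ft × 21% = 70,560 Ft
  160,000 Ft × 28% = 44,800 Ft
  → 122,950 Ft
  Less research credit 17,000 Ft → 105,950 Ft

Minimum tax:
  Adjusted income: 565,000 Ft + 171,000 Ft + 116,000 Ft + 67,000 Ft = 919,000 Ft
  Exemption: 113,000 Ft − 20% × (919,000 Ft − 487,000 Ft) = 113,000 Ft − 86,400 Ft = 26,600 Ft
  Base: 919,000 Ft − 26,600 Ft = 892,400 Ft
  892,400 Ft × 20% = 178,480 Ft

178,480 Ft > 105,950 Ft, so the minimum tax is the binding amount.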